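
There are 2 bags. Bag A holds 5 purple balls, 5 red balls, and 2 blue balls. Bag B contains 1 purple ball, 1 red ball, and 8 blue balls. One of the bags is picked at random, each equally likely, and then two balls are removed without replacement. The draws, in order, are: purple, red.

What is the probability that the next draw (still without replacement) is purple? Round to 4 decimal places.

Compute the likelihood of the observed sequence for each case: P(data | bag A) = (5/12)(5/11) = 0.18939; P(data | bag B) = (1/10)(1/9) = 0.011111.
Weighting by the prior gives 1/2 · 0.18939 = 0.094697, 1/2 · 0.011111 = 0.0055556; these sum to 0.10025.
Dividing through by the total gives posterior P(bag A | data) = 0.94458, P(bag B | data) = 0.055416.
The predictive probability is P(purple next | data) = (2/5)(0.94458) + (0)(0.055416) = 0.37783.

0.3778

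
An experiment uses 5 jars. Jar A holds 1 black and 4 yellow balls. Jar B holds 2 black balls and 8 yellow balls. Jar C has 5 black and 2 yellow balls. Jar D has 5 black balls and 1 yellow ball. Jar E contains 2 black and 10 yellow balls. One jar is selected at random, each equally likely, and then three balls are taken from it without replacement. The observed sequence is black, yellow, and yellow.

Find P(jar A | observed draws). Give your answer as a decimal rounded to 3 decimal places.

0.371

The likelihood of the observed sequence under each hypothesis: P(data | jar A) = (1/5)(4/4)(3/3) = 0.2; P(data | jar B) = (2/10)(8/9)(7/8) = 0.15556; P(data | jar C) = (5/7)(2/6)(1/5) = 0.047619; P(data | jar D) = (5/6)(1/5)(0/4) = 0; P(data | jar E) = (2/12)(10/11)(9/10) = 0.13636.
The prior-weighted likelihoods are 1/5 · 0.2 = 0.04, 1/5 · 0.15556 = 0.031111, 1/5 · 0.047619 = 0.0095238, 1/5 · 0 = 0, 1/5 · 0.13636 = 0.027273; these sum to 0.10791.
So P(jar A | data) = (0.04) / (0.10791) = 0.37069.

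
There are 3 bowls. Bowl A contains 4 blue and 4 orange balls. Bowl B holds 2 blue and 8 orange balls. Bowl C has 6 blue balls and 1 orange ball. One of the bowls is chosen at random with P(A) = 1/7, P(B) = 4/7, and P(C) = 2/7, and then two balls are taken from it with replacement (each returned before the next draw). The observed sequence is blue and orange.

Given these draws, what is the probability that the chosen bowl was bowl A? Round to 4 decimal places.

0.2203

Under each hypothesis, the probability of the observed sequence is: P(data | bowl A) = (4/8)(4/8) = 0.25; P(data | bowl B) = (2/10)(8/10) = 0.16; P(data | bowl C) = (6/7)(1/7) = 0.12245.
The prior-weighted likelihoods are 1/7 · 0.25 = 0.035714, 4/7 · 0.16 = 0.091429, 2/7 · 0.12245 = 0.034985; summing to 0.16213.
So P(bowl A | data) = (0.035714) / (0.16213) = 0.22028.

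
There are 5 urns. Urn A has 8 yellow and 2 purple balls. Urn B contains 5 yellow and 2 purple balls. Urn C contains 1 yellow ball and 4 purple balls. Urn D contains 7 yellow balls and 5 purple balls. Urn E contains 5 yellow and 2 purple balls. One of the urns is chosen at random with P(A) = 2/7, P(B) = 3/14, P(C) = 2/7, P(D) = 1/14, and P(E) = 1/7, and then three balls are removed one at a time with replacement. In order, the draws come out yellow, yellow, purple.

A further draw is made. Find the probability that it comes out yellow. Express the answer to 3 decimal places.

Compute the likelihood of the observed sequence for each case: P(data | urn A) = (8/10)(8/10)(2/10) = 0.128; P(data | urn B) = (5/7)(5/7)(2/7) = 0.14577; P(data | urn C) = (1/5)(1/5)(4/5) = 0.032; P(data | urn D) = (7/12)(7/12)(5/12) = 0.14178; P(data | urn E) = (5/7)(5/7)(2/7) = 0.14577.
Weighting by the prior gives 2/7 · 0.128 = 0.036571, 3/14 · 0.14577 = 0.031237, 2/7 · 0.032 = 0.0091429, 1/14 · 0.14178 = 0.010127, 1/7 · 0.14577 = 0.020825; summing to 0.1079.
Dividing through by the total gives posterior P(urn A | data) = 0.33893, P(urn B | data) = 0.28949, P(urn C | data) = 0.084732, P(urn D | data) = 0.093856, P(urn E | data) = 0.19299.
So P(yellow next | data) = Σ P(yellow next | H) P(H | data) = (4/5)(0.33893) + (5/7)(0.28949) + (1/5)(0.084732) + (7/12)(0.093856) + (5/7)(0.19299) = 0.68747.

0.687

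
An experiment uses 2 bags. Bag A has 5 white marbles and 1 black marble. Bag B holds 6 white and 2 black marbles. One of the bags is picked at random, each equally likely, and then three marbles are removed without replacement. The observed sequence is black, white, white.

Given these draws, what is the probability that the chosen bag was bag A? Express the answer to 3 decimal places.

Under each hypothesis, the probability of the observed sequence is: P(data | bag A) = (1/6)(5/5)(4/4) = 1/6; P(data | bag B) = (2/8)(6/7)(5/6) = 5/28.
Weighting by the prior gives 1/2 · 1/6 = 1/12, 1/2 · 5/28 = 5/56; these sum to 29/168.
By Bayes' rule, P(bag A | data) = (1/12) / (29/168) = 14/29.

0.483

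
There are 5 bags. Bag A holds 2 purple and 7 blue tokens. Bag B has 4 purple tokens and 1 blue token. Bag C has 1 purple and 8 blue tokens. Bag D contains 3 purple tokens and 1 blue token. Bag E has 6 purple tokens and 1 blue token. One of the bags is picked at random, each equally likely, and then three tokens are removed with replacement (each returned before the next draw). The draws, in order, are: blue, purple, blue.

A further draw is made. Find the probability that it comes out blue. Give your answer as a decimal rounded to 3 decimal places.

0.638

For each hypothesis, P(data | H) works out to: P(data | bag A) = (7/9)(2/9)(7/9) = 0.13443; P(data | bag B) = (1/5)(4/5)(1/5) = 0.032; P(data | bag C) = (8/9)(1/9)(8/9) = 0.087791; P(data | bag D) = (1/4)(3/4)(1/4) = 0.046875; P(data | bag E) = (1/7)(6/7)(1/7) = 0.017493.
Multiplying each by its prior: 1/5 · 0.13443 = 0.026886, 1/5 · 0.032 = 0.0064, 1/5 · 0.087791 = 0.017558, 1/5 · 0.046875 = 0.009375, 1/5 · 0.017493 = 0.0034985; with total 0.063718.
Normalising, the posterior is P(bag A | data) = 0.42196, P(bag B | data) = 0.10044, P(bag C | data) = 0.27556, P(bag D | data) = 0.14713, P(bag E | data) = 0.054907.
So P(blue next | data) = Σ P(blue next | H) P(H | data) = (7/9)(0.42196) + (1/5)(0.10044) + (8/9)(0.27556) + (1/4)(0.14713) + (1/7)(0.054907) = 0.63785.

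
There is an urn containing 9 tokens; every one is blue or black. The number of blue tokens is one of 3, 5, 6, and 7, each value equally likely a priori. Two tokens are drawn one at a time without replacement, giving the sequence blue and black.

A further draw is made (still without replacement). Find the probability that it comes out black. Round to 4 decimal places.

Compute the likelihood of the observed sequence for each case: P(data | r = 3) = (3/9)(6/8) = 1/4; P(data | r = 5) = (5/9)(4/8) = 5/18; P(data | r = 6) = (6/9)(3/8) = 1/4; P(data | r = 7) = (7/9)(2/8) = 7/36.
Multiplying each by its prior: 1/4 · 1/4 = 1/16, 1/4 · 5/18 = 5/72, 1/4 · 1/4 = 1/16, 1/4 · 7/36 = 7/144; summing to 35/144.
Dividing through by the total gives posterior P(r = 3 | data) = 9/35, P(r = 5 | data) = 2/7, P(r = 6 | data) = 9/35, P(r = 7 | data) = 1/5.
The predictive probability is P(black next | data) = (5/7)(9/35) + (3/7)(2/7) + (2/7)(9/35) + (1/7)(1/5) = 20/49.

0.4082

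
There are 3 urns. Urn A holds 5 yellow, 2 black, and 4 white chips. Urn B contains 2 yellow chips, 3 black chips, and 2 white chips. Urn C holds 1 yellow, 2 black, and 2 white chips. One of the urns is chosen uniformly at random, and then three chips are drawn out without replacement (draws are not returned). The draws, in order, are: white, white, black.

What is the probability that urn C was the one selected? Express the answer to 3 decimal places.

0.558

The likelihood of the observed sequence under each hypothesis: P(data | urn A) = (4/11)(3/10)(2/9) = 0.024242; P(data | urn B) = (2/7)(1/6)(3/5) = 0.028571; P(data | urn C) = (2/5)(1/4)(2/3) = 0.066667.
The prior-weighted likelihoods are 1/3 · 0.024242 = 0.0080808, 1/3 · 0.028571 = 0.0095238, 1/3 · 0.066667 = 0.022222; these sum to 0.039827.
By Bayes' rule, P(urn C | data) = (0.022222) / (0.039827) = 0.55797.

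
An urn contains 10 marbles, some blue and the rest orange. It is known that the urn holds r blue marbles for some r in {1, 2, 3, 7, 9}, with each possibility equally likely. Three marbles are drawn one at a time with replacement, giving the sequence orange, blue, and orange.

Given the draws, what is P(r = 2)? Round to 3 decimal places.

0.299

Compute the likelihood of the observed sequence for each case: P(data | r = 1) = (9/10)(1/10)(9/10) = 0.081; P(data | r = 2) = (8/10)(2/10)(8/10) = 0.128; P(data | r = 3) = (7/10)(3/10)(7/10) = 0.147; P(data | r = 7) = (3/10)(7/10)(3/10) = 0.063; P(data | r = 9) = (1/10)(9/10)(1/10) = 0.009.
Weighting by the prior gives 1/5 · 0.081 = 0.0162, 1/5 · 0.128 = 0.0256, 1/5 · 0.147 = 0.0294, 1/5 · 0.063 = 0.0126, 1/5 · 0.009 = 0.0018; summing to 0.0856.
Therefore the posterior P(r = 2 | data) = (0.0256) / (0.0856) = 0.29907.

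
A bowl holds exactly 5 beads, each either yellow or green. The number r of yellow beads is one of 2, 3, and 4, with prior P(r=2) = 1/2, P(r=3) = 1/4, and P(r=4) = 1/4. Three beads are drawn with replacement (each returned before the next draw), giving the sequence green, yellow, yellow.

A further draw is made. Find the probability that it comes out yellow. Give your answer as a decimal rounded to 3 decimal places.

For each hypothesis, P(data | H) works out to: P(data | r = 2) = (3/5)(2/5)(2/5) = 12/125; P(data | r = 3) = (2/5)(3/5)(3/5) = 18/125; P(data | r = 4) = (1/5)(4/5)(4/5) = 16/125.
The prior-weighted likelihoods are 1/2 · 12/125 = 6/125, 1/4 · 18/125 = 9/250, 1/4 · 16/125 = 4/125; these sum to 29/250.
Dividing through by the total gives posterior P(r = 2 | data) = 12/29, P(r = 3 | data) = 9/29, P(r = 4 | data) = 8/29.
The predictive probability is P(yellow next | data) = (2/5)(12/29) + (3/5)(9/29) + (4/5)(8/29) = 83/145.

0.572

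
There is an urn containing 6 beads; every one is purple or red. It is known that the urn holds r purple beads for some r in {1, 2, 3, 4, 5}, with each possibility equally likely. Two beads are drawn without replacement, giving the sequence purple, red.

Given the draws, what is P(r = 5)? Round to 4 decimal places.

Compute the likelihood of the observed sequence for each case: P(data | r = 1) = (1/6)(5/5) = 1/6; P(data | r = 2) = (2/6)(4/5) = 4/15; P(data | r = 3) = (3/6)(3/5) = 3/10; P(data | r = 4) = (4/6)(2/5) = 4/15; P(data | r = 5) = (5/6)(1/5) = 1/6.
Weighting by the prior gives 1/5 · 1/6 = 1/30, 1/5 · 4/15 = 4/75, 1/5 · 3/10 = 3/50, 1/5 · 4/15 = 4/75, 1/5 · 1/6 = 1/30; with total 7/30.
So P(r = 5 | data) = (1/30) / (7/30) = 1/7.

0.1429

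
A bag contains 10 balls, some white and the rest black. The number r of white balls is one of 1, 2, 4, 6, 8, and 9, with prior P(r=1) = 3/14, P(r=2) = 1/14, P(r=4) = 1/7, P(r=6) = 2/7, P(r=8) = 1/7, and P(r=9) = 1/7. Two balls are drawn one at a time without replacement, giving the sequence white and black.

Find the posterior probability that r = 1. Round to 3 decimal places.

The likelihood of the observed sequence under each hypothesis: P(data | r = 1) = (1/10)(9/9) = 1/10; P(data | r = 2) = (2/10)(8/9) = 8/45; P(data | r = 4) = (4/10)(6/9) = 4/15; P(data | r = 6) = (6/10)(4/9) = 4/15; P(data | r = 8) = (8/10)(2/9) = 8/45; P(data | r = 9) = (9/10)(1/9) = 1/10.
The prior-weighted likelihoods are 3/14 · 1/10 = 3/140, 1/14 · 8/45 = 4/315, 1/7 · 4/15 = 4/105, 2/7 · 4/15 = 8/105, 1/7 · 8/45 = 8/315, 1/7 · 1/10 = 1/70; with total 79/420.
Hence P(r = 1 | data) = (3/140) / (79/420) = 9/79.

0.114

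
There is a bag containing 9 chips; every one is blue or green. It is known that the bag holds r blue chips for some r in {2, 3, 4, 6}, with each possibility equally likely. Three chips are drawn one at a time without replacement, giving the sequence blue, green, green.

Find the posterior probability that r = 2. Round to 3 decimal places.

0.290

The likelihood of the observed sequence under each hypothesis: P(data | r = 2) = (2/9)(7/8)(6/7) = 0.16667; P(data | r = 3) = (3/9)(6/8)(5/7) = 0.17857; P(data | r = 4) = (4/9)(5/8)(4/7) = 0.15873; P(data | r = 6) = (6/9)(3/8)(2/7) = 0.071429.
Weighting by the prior gives 1/4 · 0.16667 = 0.041667, 1/4 · 0.17857 = 0.044643, 1/4 · 0.15873 = 0.039683, 1/4 · 0.071429 = 0.017857; with total 0.14385.
So P(r = 2 | data) = (0.041667) / (0.14385) = 0.28966.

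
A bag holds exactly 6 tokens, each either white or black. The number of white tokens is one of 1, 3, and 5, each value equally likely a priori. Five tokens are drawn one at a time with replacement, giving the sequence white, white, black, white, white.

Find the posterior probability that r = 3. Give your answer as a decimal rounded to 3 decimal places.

0.278

For each hypothesis, P(data | H) works out to: P(data | r = 1) = (1/6)(1/6)(5/6)(1/6)(1/6) = 0.000643; P(data | r = 3) = (3/6)(3/6)(3/6)(3/6)(3/6) = 0.03125; P(data | r = 5) = (5/6)(5/6)(1/6)(5/6)(5/6) = 0.080376.
The prior-weighted likelihoods are 1/3 · 0.000643 = 0.00021433, 1/3 · 0.03125 = 0.010417, 1/3 · 0.080376 = 0.026792; summing to 0.037423.
By Bayes' rule, P(r = 3 | data) = (0.010417) / (0.037423) = 0.27835.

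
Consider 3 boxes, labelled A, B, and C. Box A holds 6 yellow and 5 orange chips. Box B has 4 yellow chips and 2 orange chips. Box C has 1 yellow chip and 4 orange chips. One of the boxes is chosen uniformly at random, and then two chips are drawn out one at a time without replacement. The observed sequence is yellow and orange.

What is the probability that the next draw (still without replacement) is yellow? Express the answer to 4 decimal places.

0.4754

Compute the likelihood of the observed sequence for each case: P(data | box A) = (6/11)(5/10) = 3/11; P(data | box B) = (4/6)(2/5) = 4/15; P(data | box C) = (1/5)(4/4) = 1/5.
Multiplying each by its prior: 1/3 · 3/11 = 1/11, 1/3 · 4/15 = 4/45, 1/3 · 1/5 = 1/15; these sum to 122/495.
The posterior is then P(box A | data) = 45/122, P(box B | data) = 22/61, P(box C | data) = 33/122.
The predictive probability is P(yellow next | data) = (5/9)(45/122) + (3/4)(22/61) + (0)(33/122) = 29/61.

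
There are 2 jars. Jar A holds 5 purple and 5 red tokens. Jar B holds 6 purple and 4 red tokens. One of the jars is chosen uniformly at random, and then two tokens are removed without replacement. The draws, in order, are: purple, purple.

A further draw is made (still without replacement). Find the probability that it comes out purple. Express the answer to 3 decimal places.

The likelihood of the observed sequence under each hypothesis: P(data | jar A) = (5/10)(4/9) = 2/9; P(data | jar B) = (6/10)(5/9) = 1/3.
Weighting by the prior gives 1/2 · 2/9 = 1/9, 1/2 · 1/3 = 1/6; with total 5/18.
Normalising, the posterior is P(jar A | data) = 2/5, P(jar B | data) = 3/5.
Averaging over the posterior, P(purple next | data) = (3/8)(2/5) + (1/2)(3/5) = 9/20.

0.450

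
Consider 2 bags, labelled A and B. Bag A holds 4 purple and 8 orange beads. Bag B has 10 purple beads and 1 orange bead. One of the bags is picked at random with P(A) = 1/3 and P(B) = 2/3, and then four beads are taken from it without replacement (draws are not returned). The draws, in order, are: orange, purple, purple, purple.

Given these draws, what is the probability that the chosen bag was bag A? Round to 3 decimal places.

0.082

The likelihood of the observed sequence under each hypothesis: P(data | bag A) = (8/12)(4/11)(3/10)(2/9) = 0.016162; P(data | bag B) = (1/11)(10/10)(9/9)(8/8) = 0.090909.
Weighting by the prior gives 1/3 · 0.016162 = 0.0053872, 2/3 · 0.090909 = 0.060606; summing to 0.065993.
Hence P(bag A | data) = (0.0053872) / (0.065993) = 0.081633.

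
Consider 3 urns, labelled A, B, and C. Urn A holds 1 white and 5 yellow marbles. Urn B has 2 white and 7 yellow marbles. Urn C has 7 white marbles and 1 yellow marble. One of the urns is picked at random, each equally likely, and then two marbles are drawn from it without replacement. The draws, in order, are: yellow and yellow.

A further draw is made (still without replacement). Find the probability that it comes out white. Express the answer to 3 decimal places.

0.267

For each hypothesis, P(data | H) works out to: P(data | urn A) = (5/6)(4/5) = 2/3; P(data | urn B) = (7/9)(6/8) = 7/12; P(data | urn C) = (1/8)(0/7) = 0.
The prior-weighted likelihoods are 1/3 · 2/3 = 2/9, 1/3 · 7/12 = 7/36, 1/3 · 0 = 0; these sum to 5/12.
Dividing through by the total gives posterior P(urn A | data) = 8/15, P(urn B | data) = 7/15, P(urn C | data) = 0.
The predictive probability is P(white next | data) = (1/4)(8/15) + (2/7)(7/15) = 4/15.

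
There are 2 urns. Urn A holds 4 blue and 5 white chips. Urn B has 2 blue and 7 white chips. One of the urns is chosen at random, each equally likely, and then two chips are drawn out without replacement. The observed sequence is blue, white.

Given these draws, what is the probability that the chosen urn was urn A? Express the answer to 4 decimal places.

0.5882

The likelihood of the observed sequence under each hypothesis: P(data | urn A) = (4/9)(5/8) = 5/18; P(data | urn B) = (2/9)(7/8) = 7/36.
The prior-weighted likelihoods are 1/2 · 5/18 = 5/36, 1/2 · 7/36 = 7/72; summing to 17/72.
By Bayes' rule, P(urn A | data) = (5/36) / (17/72) = 10/17.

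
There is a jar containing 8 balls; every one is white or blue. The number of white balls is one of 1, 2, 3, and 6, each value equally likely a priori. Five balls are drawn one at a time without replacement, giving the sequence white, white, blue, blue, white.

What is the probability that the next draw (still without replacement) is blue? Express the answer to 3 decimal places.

0.333

The likelihood of the observed sequence under each hypothesis: P(data | r = 1) = (1/8)(0/7) = 0; P(data | r = 2) = (2/8)(1/7)(6/6)(5/5)(0/4) = 0; P(data | r = 3) = (3/8)(2/7)(5/6)(4/5)(1/4) = 1/56; P(data | r = 6) = (6/8)(5/7)(2/6)(1/5)(4/4) = 1/28.
Weighting by the prior gives 1/4 · 0 = 0, 1/4 · 0 = 0, 1/4 · 1/56 = 1/224, 1/4 · 1/28 = 1/112; these sum to 3/224.
Normalising, the posterior is P(r = 1 | data) = 0, P(r = 2 | data) = 0, P(r = 3 | data) = 1/3, P(r = 6 | data) = 2/3.
The predictive probability is P(blue next | data) = (1)(1/3) + (0)(2/3) = 1/3.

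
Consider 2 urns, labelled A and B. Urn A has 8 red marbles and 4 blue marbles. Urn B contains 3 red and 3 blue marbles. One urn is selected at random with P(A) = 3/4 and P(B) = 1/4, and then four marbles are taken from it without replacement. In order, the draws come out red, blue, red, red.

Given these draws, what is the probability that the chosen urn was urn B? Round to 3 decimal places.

For each hypothesis, P(data | H) works out to: P(data | urn A) = (8/12)(4/11)(7/10)(6/9) = 0.11313; P(data | urn B) = (3/6)(3/5)(2/4)(1/3) = 0.05.
Weighting by the prior gives 3/4 · 0.11313 = 0.084848, 1/4 · 0.05 = 0.0125; these sum to 0.097348.
Hence P(urn B | data) = (0.0125) / (0.097348) = 0.1284.

0.128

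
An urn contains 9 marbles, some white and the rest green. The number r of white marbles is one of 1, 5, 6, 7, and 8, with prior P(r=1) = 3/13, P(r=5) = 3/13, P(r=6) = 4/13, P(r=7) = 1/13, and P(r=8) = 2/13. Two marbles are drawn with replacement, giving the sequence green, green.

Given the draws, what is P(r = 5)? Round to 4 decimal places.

0.1702

For each hypothesis, P(data | H) works out to: P(data | r = 1) = (8/9)(8/9) = 0.79012; P(data | r = 5) = (4/9)(4/9) = 0.19753; P(data | r = 6) = (3/9)(3/9) = 0.11111; P(data | r = 7) = (2/9)(2/9) = 0.049383; P(data | r = 8) = (1/9)(1/9) = 0.012346.
The prior-weighted likelihoods are 3/13 · 0.79012 = 0.18234, 3/13 · 0.19753 = 0.045584, 4/13 · 0.11111 = 0.034188, 1/13 · 0.049383 = 0.0037987, 2/13 · 0.012346 = 0.0018993; with total 0.26781.
So P(r = 5 | data) = (0.045584) / (0.26781) = 0.17021.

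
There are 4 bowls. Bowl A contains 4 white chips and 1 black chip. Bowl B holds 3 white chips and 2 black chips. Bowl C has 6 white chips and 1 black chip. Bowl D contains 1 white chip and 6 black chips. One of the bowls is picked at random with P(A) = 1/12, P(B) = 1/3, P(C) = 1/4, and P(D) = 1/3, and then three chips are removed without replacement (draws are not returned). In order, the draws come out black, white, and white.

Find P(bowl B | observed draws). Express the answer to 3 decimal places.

0.560

The likelihood of the observed sequence under each hypothesis: P(data | bowl A) = (1/5)(4/4)(3/3) = 1/5; P(data | bowl B) = (2/5)(3/4)(2/3) = 1/5; P(data | bowl C) = (1/7)(6/6)(5/5) = 1/7; P(data | bowl D) = (6/7)(1/6)(0/5) = 0.
Multiplying each by its prior: 1/12 · 1/5 = 1/60, 1/3 · 1/5 = 1/15, 1/4 · 1/7 = 1/28, 1/3 · 0 = 0; with total 5/42.
So P(bowl B | data) = (1/15) / (5/42) = 14/25.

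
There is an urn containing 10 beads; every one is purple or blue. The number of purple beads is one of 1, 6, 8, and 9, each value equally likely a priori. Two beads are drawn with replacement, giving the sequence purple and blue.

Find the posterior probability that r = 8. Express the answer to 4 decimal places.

0.2759

Compute the likelihood of the observed sequence for each case: P(data | r = 1) = (1/10)(9/10) = 9/100; P(data | r = 6) = (6/10)(4/10) = 6/25; P(data | r = 8) = (8/10)(2/10) = 4/25; P(data | r = 9) = (9/10)(1/10) = 9/100.
The prior-weighted likelihoods are 1/4 · 9/100 = 9/400, 1/4 · 6/25 = 3/50, 1/4 · 4/25 = 1/25, 1/4 · 9/100 = 9/400; these sum to 29/200.
Therefore the posterior P(r = 8 | data) = (1/25) / (29/200) = 8/29.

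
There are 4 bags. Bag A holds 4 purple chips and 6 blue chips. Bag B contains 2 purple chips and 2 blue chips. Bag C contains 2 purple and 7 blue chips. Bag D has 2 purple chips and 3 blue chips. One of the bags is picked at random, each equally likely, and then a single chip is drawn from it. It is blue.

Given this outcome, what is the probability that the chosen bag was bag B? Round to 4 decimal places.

Compute the likelihood of this draw for each case: P(data | bag A) = (6/10) = 3/5; P(data | bag B) = (2/4) = 1/2; P(data | bag C) = (7/9) = 7/9; P(data | bag D) = (3/5) = 3/5.
Multiplying each by its prior: 1/4 · 3/5 = 3/20, 1/4 · 1/2 = 1/8, 1/4 · 7/9 = 7/36, 1/4 · 3/5 = 3/20; summing to 223/360.
By Bayes' rule, P(bag B | data) = (1/8) / (223/360) = 45/223.

0.2018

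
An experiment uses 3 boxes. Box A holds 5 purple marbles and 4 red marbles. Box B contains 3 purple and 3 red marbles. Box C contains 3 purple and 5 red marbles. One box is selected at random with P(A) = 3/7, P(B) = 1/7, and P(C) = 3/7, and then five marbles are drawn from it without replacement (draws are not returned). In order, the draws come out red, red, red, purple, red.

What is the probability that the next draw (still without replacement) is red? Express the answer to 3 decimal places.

For each hypothesis, P(data | H) works out to: P(data | box A) = (4/9)(3/8)(2/7)(5/6)(1/5) = 0.0079365; P(data | box B) = (3/6)(2/5)(1/4)(3/3)(0/2) = 0; P(data | box C) = (5/8)(4/7)(3/6)(3/5)(2/4) = 0.053571.
Multiplying each by its prior: 3/7 · 0.0079365 = 0.0034014, 1/7 · 0 = 0, 3/7 · 0.053571 = 0.022959; these sum to 0.026361.
Dividing through by the total gives posterior P(box A | data) = 0.12903, P(box B | data) = 0, P(box C | data) = 0.87097.
Averaging over the posterior, P(red next | data) = (0)(0.12903) + (1/3)(0.87097) = 0.29032.

0.290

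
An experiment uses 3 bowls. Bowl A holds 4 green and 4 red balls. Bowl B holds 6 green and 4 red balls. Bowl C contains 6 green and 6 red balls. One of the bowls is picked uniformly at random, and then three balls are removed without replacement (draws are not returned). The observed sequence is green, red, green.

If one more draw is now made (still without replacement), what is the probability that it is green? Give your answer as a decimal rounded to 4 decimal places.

For each hypothesis, P(data | H) works out to: P(data | bowl A) = (4/8)(4/7)(3/6) = 1/7; P(data | bowl B) = (6/10)(4/9)(5/8) = 1/6; P(data | bowl C) = (6/12)(6/11)(5/10) = 3/22.
Multiplying each by its prior: 1/3 · 1/7 = 1/21, 1/3 · 1/6 = 1/18, 1/3 · 3/22 = 1/22; summing to 103/693.
Dividing through by the total gives posterior P(bowl A | data) = 33/103, P(bowl B | data) = 77/206, P(bowl C | data) = 63/206.
The predictive probability is P(green next | data) = (2/5)(33/103) + (4/7)(77/206) + (4/9)(63/206) = 246/515.

0.4777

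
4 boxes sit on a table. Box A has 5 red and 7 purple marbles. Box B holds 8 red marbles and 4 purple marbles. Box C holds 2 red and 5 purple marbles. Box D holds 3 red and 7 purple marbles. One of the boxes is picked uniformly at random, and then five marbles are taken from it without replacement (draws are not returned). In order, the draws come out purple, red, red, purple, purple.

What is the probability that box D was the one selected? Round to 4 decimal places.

Compute the likelihood of the observed sequence for each case: P(data | box A) = (7/12)(5/11)(4/10)(6/9)(5/8) = 0.044192; P(data | box B) = (4/12)(8/11)(7/10)(3/9)(2/8) = 0.014141; P(data | box C) = (5/7)(2/6)(1/5)(4/4)(3/3) = 0.047619; P(data | box D) = (7/10)(3/9)(2/8)(6/7)(5/6) = 0.041667.
The prior-weighted likelihoods are 1/4 · 0.044192 = 0.011048, 1/4 · 0.014141 = 0.0035354, 1/4 · 0.047619 = 0.011905, 1/4 · 0.041667 = 0.010417; with total 0.036905.
Hence P(box D | data) = (0.010417) / (0.036905) = 0.28226.

0.2823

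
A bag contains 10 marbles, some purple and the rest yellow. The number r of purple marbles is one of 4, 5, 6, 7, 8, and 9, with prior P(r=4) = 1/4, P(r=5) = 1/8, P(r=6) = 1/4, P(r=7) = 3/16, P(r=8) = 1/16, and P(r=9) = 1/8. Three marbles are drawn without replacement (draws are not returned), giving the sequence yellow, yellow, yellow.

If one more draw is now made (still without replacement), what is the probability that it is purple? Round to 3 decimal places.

0.645

The likelihood of the observed sequence under each hypothesis: P(data | r = 4) = (6/10)(5/9)(4/8) = 0.16667; P(data | r = 5) = (5/10)(4/9)(3/8) = 0.083333; P(data | r = 6) = (4/10)(3/9)(2/8) = 0.033333; P(data | r = 7) = (3/10)(2/9)(1/8) = 0.0083333; P(data | r = 8) = (2/10)(1/9)(0/8) = 0; P(data | r = 9) = (1/10)(0/9) = 0.
Multiplying each by its prior: 1/4 · 0.16667 = 0.041667, 1/8 · 0.083333 = 0.010417, 1/4 · 0.033333 = 0.0083333, 3/16 · 0.0083333 = 0.0015625, 1/16 · 0 = 0, 1/8 · 0 = 0; with total 0.061979.
Dividing through by the total gives posterior P(r = 4 | data) = 0.67227, P(r = 5 | data) = 0.16807, P(r = 6 | data) = 0.13445, P(r = 7 | data) = 0.02521, P(r = 8 | data) = 0, P(r = 9 | data) = 0.
So P(purple next | data) = Σ P(purple next | H) P(H | data) = (4/7)(0.67227) + (5/7)(0.16807) + (6/7)(0.13445) + (1)(0.02521) = 0.64466.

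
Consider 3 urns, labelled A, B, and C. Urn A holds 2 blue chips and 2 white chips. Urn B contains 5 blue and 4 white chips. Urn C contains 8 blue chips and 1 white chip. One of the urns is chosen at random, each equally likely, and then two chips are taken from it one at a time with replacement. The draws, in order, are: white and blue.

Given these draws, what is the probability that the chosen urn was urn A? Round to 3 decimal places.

Under each hypothesis, the probability of the observed sequence is: P(data | urn A) = (2/4)(2/4) = 1/4; P(data | urn B) = (4/9)(5/9) = 20/81; P(data | urn C) = (1/9)(8/9) = 8/81.
Multiplying each by its prior: 1/3 · 1/4 = 1/12, 1/3 · 20/81 = 20/243, 1/3 · 8/81 = 8/243; these sum to 193/972.
So P(urn A | data) = (1/12) / (193/972) = 81/193.

0.420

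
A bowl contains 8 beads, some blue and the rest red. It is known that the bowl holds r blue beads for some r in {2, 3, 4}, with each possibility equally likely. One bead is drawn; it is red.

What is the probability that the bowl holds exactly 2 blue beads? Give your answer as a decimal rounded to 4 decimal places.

For each hypothesis, P(data | H) works out to: P(data | r = 2) = (6/8) = 3/4; P(data | r = 3) = (5/8) = 5/8; P(data | r = 4) = (4/8) = 1/2.
The prior-weighted likelihoods are 1/3 · 3/4 = 1/4, 1/3 · 5/8 = 5/24, 1/3 · 1/2 = 1/6; summing to 5/8.
Therefore the posterior P(r = 2 | data) = (1/4) / (5/8) = 2/5.

0.4000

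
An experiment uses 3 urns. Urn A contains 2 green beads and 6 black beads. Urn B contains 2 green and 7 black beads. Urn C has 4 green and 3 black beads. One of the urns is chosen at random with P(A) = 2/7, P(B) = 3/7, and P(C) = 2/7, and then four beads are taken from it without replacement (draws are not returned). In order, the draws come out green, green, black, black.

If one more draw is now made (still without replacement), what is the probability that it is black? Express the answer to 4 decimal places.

0.6496

Compute the likelihood of the observed sequence for each case: P(data | urn A) = (2/8)(1/7)(6/6)(5/5) = 0.035714; P(data | urn B) = (2/9)(1/8)(7/7)(6/6) = 0.027778; P(data | urn C) = (4/7)(3/6)(3/5)(2/4) = 0.085714.
The prior-weighted likelihoods are 2/7 · 0.035714 = 0.010204, 3/7 · 0.027778 = 0.011905, 2/7 · 0.085714 = 0.02449; summing to 0.046599.
Normalising, the posterior is P(urn A | data) = 0.21898, P(urn B | data) = 0.25547, P(urn C | data) = 0.52555.
The predictive probability is P(black next | data) = (1)(0.21898) + (1)(0.25547) + (1/3)(0.52555) = 0.64964.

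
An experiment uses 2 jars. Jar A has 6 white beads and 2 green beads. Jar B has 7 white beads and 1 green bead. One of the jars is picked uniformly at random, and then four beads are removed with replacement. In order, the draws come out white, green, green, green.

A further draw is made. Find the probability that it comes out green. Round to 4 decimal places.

0.2341

Compute the likelihood of the observed sequence for each case: P(data | jar A) = (6/8)(2/8)(2/8)(2/8) = 0.011719; P(data | jar B) = (7/8)(1/8)(1/8)(1/8) = 0.001709.
Multiplying each by its prior: 1/2 · 0.011719 = 0.0058594, 1/2 · 0.001709 = 0.00085449; these sum to 0.0067139.
Normalising, the posterior is P(jar A | data) = 0.87273, P(jar B | data) = 0.12727.
The predictive probability is P(green next | data) = (1/4)(0.87273) + (1/8)(0.12727) = 0.23409.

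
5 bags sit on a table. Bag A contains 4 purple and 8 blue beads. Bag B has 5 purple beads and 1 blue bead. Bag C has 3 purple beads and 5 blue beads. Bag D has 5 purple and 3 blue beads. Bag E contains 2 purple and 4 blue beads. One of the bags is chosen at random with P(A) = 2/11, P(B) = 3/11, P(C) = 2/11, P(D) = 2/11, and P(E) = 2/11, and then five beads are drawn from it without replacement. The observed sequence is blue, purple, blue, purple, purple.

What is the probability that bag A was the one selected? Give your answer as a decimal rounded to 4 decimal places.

0.1653

The likelihood of the observed sequence under each hypothesis: P(data | bag A) = (8/12)(4/11)(7/10)(3/9)(2/8) = 0.014141; P(data | bag B) = (1/6)(5/5)(0/4) = 0; P(data | bag C) = (5/8)(3/7)(4/6)(2/5)(1/4) = 0.017857; P(data | bag D) = (3/8)(5/7)(2/6)(4/5)(3/4) = 0.053571; P(data | bag E) = (4/6)(2/5)(3/4)(1/3)(0/2) = 0.
Multiplying each by its prior: 2/11 · 0.014141 = 0.0025712, 3/11 · 0 = 0, 2/11 · 0.017857 = 0.0032468, 2/11 · 0.053571 = 0.0097403, 2/11 · 0 = 0; these sum to 0.015558.
By Bayes' rule, P(bag A | data) = (0.0025712) / (0.015558) = 0.16526.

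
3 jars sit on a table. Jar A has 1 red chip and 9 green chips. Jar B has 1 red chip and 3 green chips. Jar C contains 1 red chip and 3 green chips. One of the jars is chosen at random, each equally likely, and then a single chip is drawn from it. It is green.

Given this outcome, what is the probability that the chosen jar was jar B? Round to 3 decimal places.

Under each hypothesis, the probability of this draw is: P(data | jar A) = (9/10) = 9/10; P(data | jar B) = (3/4) = 3/4; P(data | jar C) = (3/4) = 3/4.
Weighting by the prior gives 1/3 · 9/10 = 3/10, 1/3 · 3/4 = 1/4, 1/3 · 3/4 = 1/4; summing to 4/5.
Hence P(jar B | data) = (1/4) / (4/5) = 5/16.

0.313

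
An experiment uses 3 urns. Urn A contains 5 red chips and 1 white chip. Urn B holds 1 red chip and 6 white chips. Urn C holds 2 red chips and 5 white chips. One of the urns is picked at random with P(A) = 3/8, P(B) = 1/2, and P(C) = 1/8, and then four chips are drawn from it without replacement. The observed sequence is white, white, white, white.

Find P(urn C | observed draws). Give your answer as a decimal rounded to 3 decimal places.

Under each hypothesis, the probability of the observed sequence is: P(data | urn A) = (1/6)(0/5) = 0; P(data | urn B) = (6/7)(5/6)(4/5)(3/4) = 3/7; P(data | urn C) = (5/7)(4/6)(3/5)(2/4) = 1/7.
The prior-weighted likelihoods are 3/8 · 0 = 0, 1/2 · 3/7 = 3/14, 1/8 · 1/7 = 1/56; summing to 13/56.
So P(urn C | data) = (1/56) / (13/56) = 1/13.

0.077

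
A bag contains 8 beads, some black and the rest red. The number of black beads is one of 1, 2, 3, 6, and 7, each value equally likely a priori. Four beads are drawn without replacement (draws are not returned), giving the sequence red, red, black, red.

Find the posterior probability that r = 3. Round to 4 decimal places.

Under each hypothesis, the probability of the observed sequence is: P(data | r = 1) = (7/8)(6/7)(1/6)(5/5) = 1/8; P(data | r = 2) = (6/8)(5/7)(2/6)(4/5) = 1/7; P(data | r = 3) = (5/8)(4/7)(3/6)(3/5) = 3/28; P(data | r = 6) = (2/8)(1/7)(6/6)(0/5) = 0; P(data | r = 7) = (1/8)(0/7) = 0.
Multiplying each by its prior: 1/5 · 1/8 = 1/40, 1/5 · 1/7 = 1/35, 1/5 · 3/28 = 3/140, 1/5 · 0 = 0, 1/5 · 0 = 0; these sum to 3/40.
Therefore the posterior P(r = 3 | data) = (3/140) / (3/40) = 2/7.

0.2857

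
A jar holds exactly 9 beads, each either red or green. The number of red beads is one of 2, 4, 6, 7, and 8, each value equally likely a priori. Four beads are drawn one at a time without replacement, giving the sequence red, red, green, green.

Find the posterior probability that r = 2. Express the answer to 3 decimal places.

0.143

Under each hypothesis, the probability of the observed sequence is: P(data | r = 2) = (2/9)(1/8)(7/7)(6/6) = 1/36; P(data | r = 4) = (4/9)(3/8)(5/7)(4/6) = 5/63; P(data | r = 6) = (6/9)(5/8)(3/7)(2/6) = 5/84; P(data | r = 7) = (7/9)(6/8)(2/7)(1/6) = 1/36; P(data | r = 8) = (8/9)(7/8)(1/7)(0/6) = 0.
Multiplying each by its prior: 1/5 · 1/36 = 1/180, 1/5 · 5/63 = 1/63, 1/5 · 5/84 = 1/84, 1/5 · 1/36 = 1/180, 1/5 · 0 = 0; with total 7/180.
By Bayes' rule, P(r = 2 | data) = (1/180) / (7/180) = 1/7.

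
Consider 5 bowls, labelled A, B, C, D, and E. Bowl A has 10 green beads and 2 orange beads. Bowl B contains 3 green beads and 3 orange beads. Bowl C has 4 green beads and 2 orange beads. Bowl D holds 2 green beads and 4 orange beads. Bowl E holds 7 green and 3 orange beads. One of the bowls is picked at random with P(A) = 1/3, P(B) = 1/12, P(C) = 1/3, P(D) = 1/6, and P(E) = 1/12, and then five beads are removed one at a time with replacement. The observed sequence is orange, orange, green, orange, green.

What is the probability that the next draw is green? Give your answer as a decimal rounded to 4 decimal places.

0.5367

The likelihood of the observed sequence under each hypothesis: P(data | bowl A) = (2/12)(2/12)(10/12)(2/12)(10/12) = 0.003215; P(data | bowl B) = (3/6)(3/6)(3/6)(3/6)(3/6) = 0.03125; P(data | bowl C) = (2/6)(2/6)(4/6)(2/6)(4/6) = 0.016461; P(data | bowl D) = (4/6)(4/6)(2/6)(4/6)(2/6) = 0.032922; P(data | bowl E) = (3/10)(3/10)(7/10)(3/10)(7/10) = 0.01323.
Weighting by the prior gives 1/3 · 0.003215 = 0.0010717, 1/12 · 0.03125 = 0.0026042, 1/3 · 0.016461 = 0.005487, 1/6 · 0.032922 = 0.005487, 1/12 · 0.01323 = 0.0011025; with total 0.015752.
The posterior is then P(bowl A | data) = 0.068033, P(bowl B | data) = 0.16532, P(bowl C | data) = 0.34833, P(bowl D | data) = 0.34833, P(bowl E | data) = 0.06999.
So P(green next | data) = Σ P(green next | H) P(H | data) = (5/6)(0.068033) + (1/2)(0.16532) + (2/3)(0.34833) + (1/3)(0.34833) + (7/10)(0.06999) = 0.53668.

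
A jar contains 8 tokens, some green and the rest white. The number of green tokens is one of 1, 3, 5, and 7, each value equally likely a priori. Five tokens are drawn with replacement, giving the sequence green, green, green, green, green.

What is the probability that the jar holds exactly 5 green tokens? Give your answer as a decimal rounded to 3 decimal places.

0.155

Compute the likelihood of the observed sequence for each case: P(data | r = 1) = (1/8)(1/8)(1/8)(1/8)(1/8) = 3.0518e-05; P(data | r = 3) = (3/8)(3/8)(3/8)(3/8)(3/8) = 0.0074158; P(data | r = 5) = (5/8)(5/8)(5/8)(5/8)(5/8) = 0.095367; P(data | r = 7) = (7/8)(7/8)(7/8)(7/8)(7/8) = 0.51291.
Multiplying each by its prior: 1/4 · 3.0518e-05 = 7.6294e-06, 1/4 · 0.0074158 = 0.0018539, 1/4 · 0.095367 = 0.023842, 1/4 · 0.51291 = 0.12823; with total 0.15393.
Therefore the posterior P(r = 5 | data) = (0.023842) / (0.15393) = 0.15489.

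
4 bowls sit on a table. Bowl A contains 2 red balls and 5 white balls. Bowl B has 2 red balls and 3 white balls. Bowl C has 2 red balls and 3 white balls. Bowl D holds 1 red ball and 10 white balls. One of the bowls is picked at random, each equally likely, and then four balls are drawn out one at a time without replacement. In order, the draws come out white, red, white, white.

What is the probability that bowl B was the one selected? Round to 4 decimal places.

0.2305

Compute the likelihood of the observed sequence for each case: P(data | bowl A) = (5/7)(2/6)(4/5)(3/4) = 0.14286; P(data | bowl B) = (3/5)(2/4)(2/3)(1/2) = 0.1; P(data | bowl C) = (3/5)(2/4)(2/3)(1/2) = 0.1; P(data | bowl D) = (10/11)(1/10)(9/9)(8/8) = 0.090909.
Weighting by the prior gives 1/4 · 0.14286 = 0.035714, 1/4 · 0.1 = 0.025, 1/4 · 0.1 = 0.025, 1/4 · 0.090909 = 0.022727; summing to 0.10844.
Hence P(bowl B | data) = (0.025) / (0.10844) = 0.23054.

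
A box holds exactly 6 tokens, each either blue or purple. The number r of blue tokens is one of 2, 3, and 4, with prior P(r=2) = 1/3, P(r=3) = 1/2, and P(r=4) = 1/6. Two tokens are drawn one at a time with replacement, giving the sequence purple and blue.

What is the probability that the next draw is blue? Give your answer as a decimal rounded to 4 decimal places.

0.4739

Compute the likelihood of the observed sequence for each case: P(data | r = 2) = (4/6)(2/6) = 2/9; P(data | r = 3) = (3/6)(3/6) = 1/4; P(data | r = 4) = (2/6)(4/6) = 2/9.
Multiplying each by its prior: 1/3 · 2/9 = 2/27, 1/2 · 1/4 = 1/8, 1/6 · 2/9 = 1/27; with total 17/72.
The posterior is then P(r = 2 | data) = 16/51, P(r = 3 | data) = 9/17, P(r = 4 | data) = 8/51.
The predictive probability is P(blue next | data) = (1/3)(16/51) + (1/2)(9/17) + (2/3)(8/51) = 145/306.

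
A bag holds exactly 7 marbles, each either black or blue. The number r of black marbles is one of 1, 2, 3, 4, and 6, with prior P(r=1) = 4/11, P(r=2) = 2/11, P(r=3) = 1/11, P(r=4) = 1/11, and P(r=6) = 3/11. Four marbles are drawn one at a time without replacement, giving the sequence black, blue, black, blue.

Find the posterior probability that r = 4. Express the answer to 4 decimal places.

0.3214

For each hypothesis, P(data | H) works out to: P(data | r = 1) = (1/7)(6/6)(0/5) = 0; P(data | r = 2) = (2/7)(5/6)(1/5)(4/4) = 1/21; P(data | r = 3) = (3/7)(4/6)(2/5)(3/4) = 3/35; P(data | r = 4) = (4/7)(3/6)(3/5)(2/4) = 3/35; P(data | r = 6) = (6/7)(1/6)(5/5)(0/4) = 0.
The prior-weighted likelihoods are 4/11 · 0 = 0, 2/11 · 1/21 = 2/231, 1/11 · 3/35 = 3/385, 1/11 · 3/35 = 3/385, 3/11 · 0 = 0; with total 4/165.
Therefore the posterior P(r = 4 | data) = (3/385) / (4/165) = 9/28.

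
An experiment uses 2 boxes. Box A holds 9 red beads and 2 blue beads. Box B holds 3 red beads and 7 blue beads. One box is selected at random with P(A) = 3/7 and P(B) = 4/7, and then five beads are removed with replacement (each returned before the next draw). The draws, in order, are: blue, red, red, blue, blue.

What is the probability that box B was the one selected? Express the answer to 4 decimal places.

Compute the likelihood of the observed sequence for each case: P(data | box A) = (2/11)(9/11)(9/11)(2/11)(2/11) = 0.0040236; P(data | box B) = (7/10)(3/10)(3/10)(7/10)(7/10) = 0.03087.
Weighting by the prior gives 3/7 · 0.0040236 = 0.0017244, 4/7 · 0.03087 = 0.01764; with total 0.019364.
So P(box B | data) = (0.01764) / (0.019364) = 0.91095.

0.9110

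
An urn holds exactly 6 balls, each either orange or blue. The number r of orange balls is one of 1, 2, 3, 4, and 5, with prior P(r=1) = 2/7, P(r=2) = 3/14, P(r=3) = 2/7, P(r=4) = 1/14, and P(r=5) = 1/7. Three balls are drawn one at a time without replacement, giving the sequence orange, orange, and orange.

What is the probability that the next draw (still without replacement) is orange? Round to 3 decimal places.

For each hypothesis, P(data | H) works out to: P(data | r = 1) = (1/6)(0/5) = 0; P(data | r = 2) = (2/6)(1/5)(0/4) = 0; P(data | r = 3) = (3/6)(2/5)(1/4) = 1/20; P(data | r = 4) = (4/6)(3/5)(2/4) = 1/5; P(data | r = 5) = (5/6)(4/5)(3/4) = 1/2.
The prior-weighted likelihoods are 2/7 · 0 = 0, 3/14 · 0 = 0, 2/7 · 1/20 = 1/70, 1/14 · 1/5 = 1/70, 1/7 · 1/2 = 1/14; with total 1/10.
Normalising, the posterior is P(r = 1 | data) = 0, P(r = 2 | data) = 0, P(r = 3 | data) = 1/7, P(r = 4 | data) = 1/7, P(r = 5 | data) = 5/7.
Averaging over the posterior, P(orange next | data) = (0)(1/7) + (1/3)(1/7) + (2/3)(5/7) = 11/21.

0.524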